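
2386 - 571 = 1815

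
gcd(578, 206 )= 2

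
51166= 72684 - 21518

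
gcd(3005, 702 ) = 1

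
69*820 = 56580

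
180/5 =36= 36.00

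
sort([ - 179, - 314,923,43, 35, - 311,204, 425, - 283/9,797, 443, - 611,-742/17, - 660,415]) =[ - 660, - 611, - 314, - 311, - 179, - 742/17, - 283/9, 35,43, 204,415 , 425,  443,797, 923] 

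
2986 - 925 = 2061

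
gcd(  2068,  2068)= 2068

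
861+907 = 1768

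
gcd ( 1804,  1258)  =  2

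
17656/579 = 30 + 286/579 = 30.49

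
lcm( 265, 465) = 24645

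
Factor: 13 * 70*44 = 2^3 * 5^1*7^1 * 11^1 *13^1 = 40040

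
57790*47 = 2716130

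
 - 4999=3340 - 8339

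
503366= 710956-207590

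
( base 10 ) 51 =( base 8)63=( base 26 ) 1P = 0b110011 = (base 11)47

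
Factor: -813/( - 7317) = 3^( - 2) = 1/9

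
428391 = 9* 47599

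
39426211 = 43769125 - 4342914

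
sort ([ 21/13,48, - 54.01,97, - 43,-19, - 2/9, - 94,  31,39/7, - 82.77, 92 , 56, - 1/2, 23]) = [ - 94, - 82.77, - 54.01,-43 , - 19, - 1/2, - 2/9 , 21/13,39/7, 23,31,  48, 56,92, 97 ]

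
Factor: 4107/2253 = 1369/751=   37^2 * 751^( - 1 )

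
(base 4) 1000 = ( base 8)100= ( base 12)54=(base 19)37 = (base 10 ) 64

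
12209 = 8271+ 3938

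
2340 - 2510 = - 170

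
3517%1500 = 517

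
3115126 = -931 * ( - 3346)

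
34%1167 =34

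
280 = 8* 35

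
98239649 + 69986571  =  168226220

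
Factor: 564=2^2*3^1*47^1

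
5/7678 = 5/7678 = 0.00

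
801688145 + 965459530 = 1767147675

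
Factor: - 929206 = - 2^1*464603^1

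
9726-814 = 8912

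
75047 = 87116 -12069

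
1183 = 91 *13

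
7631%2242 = 905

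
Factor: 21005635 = 5^1*7^1*383^1*1567^1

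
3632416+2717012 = 6349428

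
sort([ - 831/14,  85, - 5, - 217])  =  [ - 217, - 831/14, - 5, 85]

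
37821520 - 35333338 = 2488182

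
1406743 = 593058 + 813685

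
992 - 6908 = -5916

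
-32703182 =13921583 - 46624765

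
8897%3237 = 2423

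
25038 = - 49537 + 74575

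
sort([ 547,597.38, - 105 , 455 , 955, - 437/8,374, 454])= [-105,-437/8,374,454,455, 547, 597.38, 955] 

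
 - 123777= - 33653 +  -90124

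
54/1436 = 27/718= 0.04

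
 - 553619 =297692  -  851311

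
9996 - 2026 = 7970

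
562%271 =20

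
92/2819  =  92/2819= 0.03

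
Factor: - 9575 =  - 5^2*383^1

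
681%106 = 45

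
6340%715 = 620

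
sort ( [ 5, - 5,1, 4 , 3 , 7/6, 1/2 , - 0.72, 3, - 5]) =[  -  5, - 5,-0.72, 1/2, 1,7/6 , 3, 3, 4,5]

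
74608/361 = 206 + 242/361 = 206.67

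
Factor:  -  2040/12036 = -2^1*5^1 * 59^( - 1) = - 10/59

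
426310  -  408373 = 17937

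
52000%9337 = 5315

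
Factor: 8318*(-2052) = -17068536 = -  2^3*3^3*19^1*4159^1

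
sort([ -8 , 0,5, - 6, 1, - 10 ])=[ -10,-8,-6,0,1, 5] 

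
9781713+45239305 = 55021018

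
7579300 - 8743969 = - 1164669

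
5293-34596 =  - 29303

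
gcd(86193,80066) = 1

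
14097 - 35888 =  -21791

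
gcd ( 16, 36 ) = 4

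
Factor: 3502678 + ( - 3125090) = 2^2*94397^1 = 377588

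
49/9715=49/9715 = 0.01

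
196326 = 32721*6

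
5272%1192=504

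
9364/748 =2341/187 = 12.52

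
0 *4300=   0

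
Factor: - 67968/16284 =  - 96/23 = - 2^5*3^1*23^(  -  1) 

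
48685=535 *91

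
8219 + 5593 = 13812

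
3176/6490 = 1588/3245 = 0.49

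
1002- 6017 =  - 5015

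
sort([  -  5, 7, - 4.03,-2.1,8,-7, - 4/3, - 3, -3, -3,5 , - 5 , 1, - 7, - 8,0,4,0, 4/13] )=[ - 8, - 7, - 7, - 5, - 5, - 4.03, - 3, - 3, - 3, - 2.1, - 4/3,0,  0,4/13 , 1, 4, 5,7, 8]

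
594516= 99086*6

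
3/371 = 3/371= 0.01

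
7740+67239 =74979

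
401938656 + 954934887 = 1356873543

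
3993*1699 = 6784107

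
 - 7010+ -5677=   -  12687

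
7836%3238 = 1360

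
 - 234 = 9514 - 9748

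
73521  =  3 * 24507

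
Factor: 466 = 2^1*233^1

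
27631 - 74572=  - 46941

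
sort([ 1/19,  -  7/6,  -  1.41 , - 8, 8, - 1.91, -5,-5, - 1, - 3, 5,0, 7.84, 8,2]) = [  -  8,- 5, - 5, - 3, - 1.91, - 1.41, - 7/6,-1,0, 1/19, 2, 5,  7.84, 8,8]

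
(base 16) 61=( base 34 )2T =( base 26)3J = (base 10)97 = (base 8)141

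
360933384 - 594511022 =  - 233577638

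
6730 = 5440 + 1290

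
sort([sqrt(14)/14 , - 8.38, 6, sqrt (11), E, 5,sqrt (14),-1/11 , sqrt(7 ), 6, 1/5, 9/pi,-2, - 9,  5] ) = [ - 9, - 8.38,-2, - 1/11,1/5, sqrt( 14)/14, sqrt( 7 ),E,9/pi, sqrt( 11 ), sqrt(14) , 5,  5,6,6] 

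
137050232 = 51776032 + 85274200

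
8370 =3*2790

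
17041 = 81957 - 64916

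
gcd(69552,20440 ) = 56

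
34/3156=17/1578 = 0.01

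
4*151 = 604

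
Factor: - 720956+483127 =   -  29^1*59^1*139^1 = - 237829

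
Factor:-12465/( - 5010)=831/334 = 2^( - 1 )* 3^1*167^ (  -  1)*277^1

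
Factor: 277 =277^1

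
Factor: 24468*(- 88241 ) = - 2159080788 = -2^2*3^1*2039^1 * 88241^1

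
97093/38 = 97093/38= 2555.08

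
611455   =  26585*23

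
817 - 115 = 702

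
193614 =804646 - 611032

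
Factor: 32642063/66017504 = 2^ ( - 5)*7^( - 2 )*71^ ( - 1 )*593^( - 1)*32642063^1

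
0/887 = 0 = 0.00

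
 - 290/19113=-290/19113=- 0.02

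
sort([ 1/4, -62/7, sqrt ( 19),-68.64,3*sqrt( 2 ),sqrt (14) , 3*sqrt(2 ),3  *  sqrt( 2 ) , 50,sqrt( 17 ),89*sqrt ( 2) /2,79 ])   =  [ - 68.64, - 62/7,1/4,sqrt( 14),sqrt (17),3*sqrt(2),3 * sqrt( 2 ), 3*sqrt ( 2 ),sqrt(19), 50,89*sqrt ( 2)/2, 79] 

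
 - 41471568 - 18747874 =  - 60219442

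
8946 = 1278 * 7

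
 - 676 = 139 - 815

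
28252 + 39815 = 68067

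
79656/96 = 3319/4= 829.75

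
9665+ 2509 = 12174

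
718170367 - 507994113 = 210176254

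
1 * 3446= 3446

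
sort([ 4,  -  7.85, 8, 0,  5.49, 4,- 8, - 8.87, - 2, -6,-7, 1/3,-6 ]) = [- 8.87 ,-8, - 7.85, - 7, - 6, - 6, - 2,  0,  1/3, 4, 4, 5.49,  8 ]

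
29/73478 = 29/73478 = 0.00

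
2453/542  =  2453/542 = 4.53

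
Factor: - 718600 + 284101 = -434499 = - 3^1*13^2*857^1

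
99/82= 99/82 = 1.21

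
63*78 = 4914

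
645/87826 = 645/87826 = 0.01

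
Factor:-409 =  - 409^1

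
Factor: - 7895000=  - 2^3* 5^4 * 1579^1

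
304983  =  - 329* ( - 927)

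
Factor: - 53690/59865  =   - 826/921 =-  2^1 * 3^( - 1 )*7^1*59^1 * 307^( - 1) 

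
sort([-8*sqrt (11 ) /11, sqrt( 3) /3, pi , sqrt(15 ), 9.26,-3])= [-3,  -  8*sqrt ( 11)/11, sqrt(3) /3,pi,sqrt( 15), 9.26 ]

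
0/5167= 0 =0.00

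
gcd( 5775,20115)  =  15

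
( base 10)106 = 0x6a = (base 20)56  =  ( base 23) 4e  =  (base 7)211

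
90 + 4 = 94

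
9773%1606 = 137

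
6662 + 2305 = 8967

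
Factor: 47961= 3^2*73^2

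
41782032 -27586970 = 14195062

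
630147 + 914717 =1544864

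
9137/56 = 9137/56 = 163.16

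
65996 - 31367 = 34629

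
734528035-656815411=77712624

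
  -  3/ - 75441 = 1/25147 = 0.00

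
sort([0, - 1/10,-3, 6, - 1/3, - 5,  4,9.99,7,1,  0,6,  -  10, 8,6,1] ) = [ - 10, - 5,-3,-1/3, - 1/10,0,0,1 , 1,4, 6,6,6,7,8,9.99]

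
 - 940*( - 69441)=65274540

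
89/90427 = 89/90427 = 0.00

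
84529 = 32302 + 52227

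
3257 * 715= 2328755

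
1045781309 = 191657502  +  854123807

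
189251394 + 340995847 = 530247241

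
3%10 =3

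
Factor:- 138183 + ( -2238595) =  - 2376778 = - 2^1 * 1188389^1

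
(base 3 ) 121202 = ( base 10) 452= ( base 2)111000100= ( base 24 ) ik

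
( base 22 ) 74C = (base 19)9CB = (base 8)6640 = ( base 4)312200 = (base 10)3488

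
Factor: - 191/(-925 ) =5^(-2)*37^(- 1)*191^1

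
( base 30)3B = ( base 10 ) 101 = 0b1100101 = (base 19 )56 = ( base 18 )5b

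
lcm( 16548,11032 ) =33096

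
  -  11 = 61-72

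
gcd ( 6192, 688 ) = 688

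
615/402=1 + 71/134=1.53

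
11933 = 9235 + 2698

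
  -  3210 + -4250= - 7460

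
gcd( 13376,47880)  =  152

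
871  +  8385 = 9256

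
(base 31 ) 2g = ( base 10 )78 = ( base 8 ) 116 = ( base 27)2o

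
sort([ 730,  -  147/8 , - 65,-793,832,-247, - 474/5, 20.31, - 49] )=[ -793,- 247,-474/5, - 65,-49,-147/8, 20.31, 730,832 ] 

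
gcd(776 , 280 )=8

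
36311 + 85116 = 121427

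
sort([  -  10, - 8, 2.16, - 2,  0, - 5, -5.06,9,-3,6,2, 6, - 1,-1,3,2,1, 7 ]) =[ - 10, - 8, - 5.06,-5, - 3, - 2, - 1, - 1,0,1,2,2,2.16,3, 6,6,7 , 9] 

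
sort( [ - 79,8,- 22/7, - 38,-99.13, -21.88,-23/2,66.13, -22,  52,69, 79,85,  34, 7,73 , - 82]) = [-99.13, - 82,  -  79, - 38,  -  22, - 21.88, - 23/2,-22/7, 7,8,34,52,66.13,69, 73, 79, 85]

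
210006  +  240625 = 450631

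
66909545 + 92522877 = 159432422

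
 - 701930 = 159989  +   - 861919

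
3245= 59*55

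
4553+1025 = 5578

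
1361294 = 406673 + 954621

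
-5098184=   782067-5880251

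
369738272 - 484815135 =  - 115076863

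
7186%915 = 781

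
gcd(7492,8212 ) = 4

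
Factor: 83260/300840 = 2^ ( - 1)*3^( - 1 ) *109^ ( - 1) * 181^1  =  181/654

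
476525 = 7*68075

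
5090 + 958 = 6048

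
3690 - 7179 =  -3489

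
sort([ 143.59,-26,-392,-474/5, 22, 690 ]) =[-392,-474/5,-26 , 22,143.59,690 ] 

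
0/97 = 0 = 0.00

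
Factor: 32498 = 2^1 * 16249^1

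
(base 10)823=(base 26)15H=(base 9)1114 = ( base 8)1467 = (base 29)SB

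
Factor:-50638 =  - 2^1*7^1*3617^1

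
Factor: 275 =5^2  *11^1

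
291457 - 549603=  - 258146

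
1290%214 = 6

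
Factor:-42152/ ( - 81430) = 2^2*5^ (-1)*11^1*17^( - 1 )= 44/85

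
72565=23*3155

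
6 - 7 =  - 1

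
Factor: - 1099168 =-2^5*7^2*701^1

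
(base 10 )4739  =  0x1283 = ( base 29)5ic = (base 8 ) 11203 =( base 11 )3619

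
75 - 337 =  - 262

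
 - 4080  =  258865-262945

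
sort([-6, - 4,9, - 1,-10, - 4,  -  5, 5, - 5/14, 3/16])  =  [  -  10, - 6, - 5, - 4,-4,-1, - 5/14, 3/16,5,9]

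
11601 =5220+6381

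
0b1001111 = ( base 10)79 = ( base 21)3g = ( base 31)2H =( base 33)2D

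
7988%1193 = 830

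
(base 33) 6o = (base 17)D1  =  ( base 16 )de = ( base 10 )222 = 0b11011110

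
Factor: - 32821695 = - 3^2*5^1*729371^1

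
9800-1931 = 7869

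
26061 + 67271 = 93332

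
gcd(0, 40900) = 40900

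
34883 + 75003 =109886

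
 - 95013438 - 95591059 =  - 190604497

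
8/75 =8/75 = 0.11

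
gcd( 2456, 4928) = 8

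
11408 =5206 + 6202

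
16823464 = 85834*196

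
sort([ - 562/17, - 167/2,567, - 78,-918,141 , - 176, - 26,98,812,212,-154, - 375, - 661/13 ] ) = [ - 918, -375, - 176, - 154,-167/2, - 78,-661/13, - 562/17,  -  26,98, 141, 212, 567,812]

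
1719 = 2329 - 610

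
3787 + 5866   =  9653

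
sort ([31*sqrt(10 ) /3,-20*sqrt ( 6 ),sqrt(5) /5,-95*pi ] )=[ - 95 * pi, - 20*sqrt( 6 ), sqrt(5 ) /5, 31*sqrt( 10) /3] 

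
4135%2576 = 1559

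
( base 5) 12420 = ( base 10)985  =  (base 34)sx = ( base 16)3D9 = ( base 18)30d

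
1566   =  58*27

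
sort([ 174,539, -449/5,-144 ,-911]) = [ - 911,-144, - 449/5,174 , 539]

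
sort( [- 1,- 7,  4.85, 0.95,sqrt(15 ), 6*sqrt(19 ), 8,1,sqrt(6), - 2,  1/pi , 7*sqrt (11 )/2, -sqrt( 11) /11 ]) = [ - 7, - 2, - 1 , - sqrt(11 )/11 , 1/pi,0.95,1,sqrt(6),sqrt(15 ),4.85 , 8, 7* sqrt(11 ) /2, 6*sqrt(19 )]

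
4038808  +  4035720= 8074528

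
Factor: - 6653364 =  - 2^2* 3^1* 554447^1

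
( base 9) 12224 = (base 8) 20013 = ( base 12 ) 48b7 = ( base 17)1b69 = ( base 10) 8203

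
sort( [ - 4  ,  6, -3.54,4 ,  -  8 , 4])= [ - 8,-4 , - 3.54, 4, 4 , 6 ] 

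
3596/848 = 4 + 51/212 = 4.24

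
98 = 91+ 7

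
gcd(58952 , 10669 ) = 1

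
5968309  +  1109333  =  7077642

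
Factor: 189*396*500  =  2^4*3^5*5^3*7^1*11^1  =  37422000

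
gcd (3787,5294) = 1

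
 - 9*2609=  - 23481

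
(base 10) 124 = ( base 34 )3m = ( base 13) 97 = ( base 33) 3P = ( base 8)174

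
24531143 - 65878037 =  - 41346894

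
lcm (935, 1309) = 6545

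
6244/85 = 6244/85 = 73.46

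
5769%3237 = 2532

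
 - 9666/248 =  - 4833/124  =  - 38.98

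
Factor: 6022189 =59^1* 102071^1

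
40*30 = 1200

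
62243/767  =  81 + 116/767 = 81.15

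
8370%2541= 747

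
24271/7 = 24271/7 =3467.29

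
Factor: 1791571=139^1*12889^1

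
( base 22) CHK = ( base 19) h38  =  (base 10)6202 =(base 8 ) 14072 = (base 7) 24040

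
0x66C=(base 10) 1644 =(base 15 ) 749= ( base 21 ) 3f6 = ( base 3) 2020220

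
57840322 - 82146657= - 24306335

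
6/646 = 3/323 = 0.01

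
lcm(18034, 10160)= 721360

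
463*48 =22224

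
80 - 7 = 73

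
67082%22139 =665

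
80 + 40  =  120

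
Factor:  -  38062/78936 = - 19031/39468 = -2^(- 2 ) * 3^( - 1 )*11^( - 1 ) * 13^( - 1) * 23^(-1)*19031^1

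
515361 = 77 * 6693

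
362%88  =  10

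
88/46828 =22/11707= 0.00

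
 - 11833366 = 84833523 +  - 96666889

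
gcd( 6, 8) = 2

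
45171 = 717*63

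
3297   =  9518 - 6221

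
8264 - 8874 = - 610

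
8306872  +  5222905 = 13529777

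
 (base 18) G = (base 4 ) 100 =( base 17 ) G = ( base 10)16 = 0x10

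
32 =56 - 24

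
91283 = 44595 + 46688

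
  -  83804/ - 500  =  20951/125 = 167.61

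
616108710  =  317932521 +298176189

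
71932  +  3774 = 75706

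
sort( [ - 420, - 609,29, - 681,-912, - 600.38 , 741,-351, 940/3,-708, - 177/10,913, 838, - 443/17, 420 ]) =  [ -912, - 708, - 681, - 609, - 600.38,-420, - 351, - 443/17, - 177/10,29, 940/3 , 420,  741  ,  838,913] 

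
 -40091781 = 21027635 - 61119416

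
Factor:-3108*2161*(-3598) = 24165564024 = 2^3 *3^1*7^2*37^1 * 257^1*2161^1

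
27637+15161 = 42798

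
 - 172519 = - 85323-87196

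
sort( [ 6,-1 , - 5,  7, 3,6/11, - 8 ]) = [-8, - 5, - 1,6/11,3,6 , 7]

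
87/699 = 29/233 = 0.12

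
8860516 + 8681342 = 17541858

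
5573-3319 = 2254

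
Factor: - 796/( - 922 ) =398/461=2^1 * 199^1*461^( - 1 ) 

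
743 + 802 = 1545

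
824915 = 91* 9065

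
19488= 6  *3248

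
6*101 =606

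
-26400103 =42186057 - 68586160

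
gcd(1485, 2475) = 495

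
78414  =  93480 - 15066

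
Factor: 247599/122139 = 11^1 * 61^1*331^( - 1 ) = 671/331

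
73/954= 73/954 = 0.08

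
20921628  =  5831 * 3588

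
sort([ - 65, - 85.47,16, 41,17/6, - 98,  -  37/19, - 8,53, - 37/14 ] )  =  [ - 98 ,  -  85.47, - 65,  -  8, - 37/14, - 37/19,17/6, 16, 41,53]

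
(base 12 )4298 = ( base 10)7316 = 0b1110010010100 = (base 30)83Q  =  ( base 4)1302110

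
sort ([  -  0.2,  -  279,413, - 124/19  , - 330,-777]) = [ - 777 , - 330, - 279, - 124/19,-0.2,413 ] 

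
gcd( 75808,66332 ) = 9476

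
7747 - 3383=4364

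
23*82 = 1886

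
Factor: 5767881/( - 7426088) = - 2^( - 3 )*3^1 * 7^1  *29^( - 1)*32009^( - 1)* 274661^1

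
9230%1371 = 1004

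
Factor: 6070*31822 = 2^2*5^1*7^1*607^1*2273^1 = 193159540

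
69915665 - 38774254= 31141411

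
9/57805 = 9/57805 = 0.00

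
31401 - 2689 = 28712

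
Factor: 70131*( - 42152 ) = -2956161912  =  - 2^3*  3^1*11^1*97^1*241^1*479^1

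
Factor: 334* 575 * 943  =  181103150  =  2^1*5^2*23^2*41^1*167^1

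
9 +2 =11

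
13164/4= 3291= 3291.00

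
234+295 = 529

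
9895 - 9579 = 316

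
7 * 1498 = 10486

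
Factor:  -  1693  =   - 1693^1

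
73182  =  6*12197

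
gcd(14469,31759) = 91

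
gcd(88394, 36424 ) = 2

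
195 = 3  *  65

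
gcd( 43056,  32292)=10764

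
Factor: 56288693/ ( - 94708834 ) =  - 2^( - 1)*11^(-1)*79^( - 1)*54493^( - 1)*56288693^1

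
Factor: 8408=2^3*1051^1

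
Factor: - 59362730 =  - 2^1*5^1*7^1 * 139^1*6101^1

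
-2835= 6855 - 9690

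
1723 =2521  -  798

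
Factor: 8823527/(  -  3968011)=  - 17^1*519031^1*3968011^( - 1 )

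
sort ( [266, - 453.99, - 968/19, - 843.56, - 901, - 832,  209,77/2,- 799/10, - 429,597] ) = [ - 901, - 843.56, - 832, - 453.99 ,-429, - 799/10 , - 968/19, 77/2,209,266 , 597]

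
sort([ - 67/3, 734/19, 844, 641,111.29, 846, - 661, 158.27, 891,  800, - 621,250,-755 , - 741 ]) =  [-755, - 741,  -  661, - 621,-67/3, 734/19,  111.29,158.27,250, 641, 800, 844,846, 891] 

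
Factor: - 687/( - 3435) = 1/5 = 5^( -1 ) 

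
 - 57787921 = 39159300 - 96947221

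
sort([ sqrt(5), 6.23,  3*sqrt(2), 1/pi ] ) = [ 1/pi, sqrt ( 5 ), 3*sqrt(2),  6.23 ]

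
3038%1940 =1098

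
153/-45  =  -17/5 = -3.40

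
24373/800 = 30 + 373/800 = 30.47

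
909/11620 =909/11620  =  0.08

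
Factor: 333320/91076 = 2^1*5^1 * 13^1*641^1*22769^( - 1 ) = 83330/22769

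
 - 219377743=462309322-681687065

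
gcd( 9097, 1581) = 1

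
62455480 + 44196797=106652277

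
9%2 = 1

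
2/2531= 2/2531 = 0.00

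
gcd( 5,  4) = 1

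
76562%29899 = 16764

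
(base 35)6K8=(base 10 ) 8058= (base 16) 1f7a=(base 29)9GP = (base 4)1331322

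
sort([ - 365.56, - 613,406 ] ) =[-613 , - 365.56, 406]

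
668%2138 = 668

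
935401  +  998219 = 1933620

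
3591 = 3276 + 315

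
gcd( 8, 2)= 2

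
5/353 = 5/353 = 0.01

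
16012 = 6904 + 9108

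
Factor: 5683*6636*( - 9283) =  - 2^2*3^1*7^1 * 79^1*5683^1*9283^1=-  350084097804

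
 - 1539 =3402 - 4941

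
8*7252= 58016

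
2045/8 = 255 + 5/8= 255.62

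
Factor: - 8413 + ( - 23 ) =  - 8436 = - 2^2*3^1*19^1 *37^1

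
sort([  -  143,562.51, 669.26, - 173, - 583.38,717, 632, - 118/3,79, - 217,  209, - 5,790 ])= [-583.38 ,-217, - 173, - 143, - 118/3,-5,79,209, 562.51,632,669.26, 717, 790 ]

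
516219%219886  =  76447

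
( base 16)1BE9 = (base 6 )53025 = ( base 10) 7145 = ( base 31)7df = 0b1101111101001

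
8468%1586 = 538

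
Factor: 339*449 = 152211 = 3^1*113^1*449^1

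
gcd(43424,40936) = 8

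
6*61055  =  366330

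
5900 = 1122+4778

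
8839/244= 36 + 55/244 = 36.23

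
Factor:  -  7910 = -2^1 * 5^1*7^1*113^1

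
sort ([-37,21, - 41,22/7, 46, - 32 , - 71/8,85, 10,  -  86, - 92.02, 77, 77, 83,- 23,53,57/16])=[-92.02, - 86,-41, - 37,-32,-23,  -  71/8,22/7, 57/16, 10,21, 46,53, 77,  77,83, 85 ]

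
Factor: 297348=2^2*3^1*71^1*349^1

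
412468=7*58924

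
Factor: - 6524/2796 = -7/3 = - 3^( - 1 )*7^1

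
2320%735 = 115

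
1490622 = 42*35491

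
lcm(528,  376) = 24816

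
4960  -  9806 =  - 4846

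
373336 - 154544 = 218792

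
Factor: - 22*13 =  - 2^1*11^1*13^1 = -286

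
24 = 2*12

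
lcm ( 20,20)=20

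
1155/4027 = 1155/4027 = 0.29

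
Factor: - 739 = - 739^1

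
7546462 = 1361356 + 6185106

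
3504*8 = 28032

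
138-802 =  - 664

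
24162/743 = 24162/743 = 32.52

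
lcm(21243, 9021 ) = 658533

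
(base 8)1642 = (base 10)930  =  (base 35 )qk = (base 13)567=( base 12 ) 656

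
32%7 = 4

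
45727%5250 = 3727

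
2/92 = 1/46  =  0.02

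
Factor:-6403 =-19^1*337^1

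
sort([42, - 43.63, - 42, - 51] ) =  [ - 51, - 43.63,  -  42,42 ]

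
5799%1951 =1897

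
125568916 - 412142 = 125156774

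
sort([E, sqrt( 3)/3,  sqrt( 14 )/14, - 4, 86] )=[ - 4, sqrt( 14)/14, sqrt( 3 )/3,E,86 ] 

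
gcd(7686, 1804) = 2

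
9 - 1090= - 1081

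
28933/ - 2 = - 28933/2 = - 14466.50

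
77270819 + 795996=78066815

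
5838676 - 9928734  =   - 4090058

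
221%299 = 221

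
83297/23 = 83297/23 = 3621.61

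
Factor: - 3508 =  - 2^2*877^1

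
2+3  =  5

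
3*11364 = 34092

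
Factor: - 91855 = -5^1*18371^1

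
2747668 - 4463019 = -1715351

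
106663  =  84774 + 21889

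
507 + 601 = 1108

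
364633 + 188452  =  553085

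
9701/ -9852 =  - 9701/9852 =- 0.98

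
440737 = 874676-433939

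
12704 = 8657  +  4047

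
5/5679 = 5/5679 = 0.00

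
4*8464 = 33856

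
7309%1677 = 601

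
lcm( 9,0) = 0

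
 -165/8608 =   -  165/8608 = -0.02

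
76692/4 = 19173  =  19173.00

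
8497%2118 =25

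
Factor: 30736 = 2^4*17^1*113^1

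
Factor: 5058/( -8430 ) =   -  3/5 = - 3^1*5^(-1)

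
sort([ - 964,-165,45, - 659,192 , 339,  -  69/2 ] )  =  [-964, - 659, - 165,-69/2, 45 , 192, 339 ] 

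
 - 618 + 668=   50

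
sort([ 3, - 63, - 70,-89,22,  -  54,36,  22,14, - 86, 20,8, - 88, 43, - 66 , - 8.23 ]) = [ - 89, - 88, - 86,-70,-66, - 63, -54, - 8.23,  3 , 8, 14, 20,  22,22 , 36, 43]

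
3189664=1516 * 2104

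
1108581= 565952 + 542629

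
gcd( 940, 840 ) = 20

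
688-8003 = -7315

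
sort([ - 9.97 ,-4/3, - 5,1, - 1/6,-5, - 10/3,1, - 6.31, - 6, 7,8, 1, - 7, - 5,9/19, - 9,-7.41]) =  [  -  9.97,-9, - 7.41,-7, - 6.31,-6, - 5,-5 ,-5, - 10/3, - 4/3, - 1/6,9/19,1,1,1,7,8 ]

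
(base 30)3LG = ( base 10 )3346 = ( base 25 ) 58l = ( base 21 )7C7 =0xd12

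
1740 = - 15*( - 116) 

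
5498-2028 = 3470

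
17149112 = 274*62588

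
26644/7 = 26644/7 = 3806.29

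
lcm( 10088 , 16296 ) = 211848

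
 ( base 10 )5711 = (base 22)BHD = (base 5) 140321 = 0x164F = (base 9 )7745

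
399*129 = 51471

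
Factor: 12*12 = 2^4 * 3^2 = 144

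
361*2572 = 928492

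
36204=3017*12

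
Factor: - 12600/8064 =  - 2^( - 4 )*5^2 = -25/16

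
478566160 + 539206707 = 1017772867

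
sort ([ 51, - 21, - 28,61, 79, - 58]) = [  -  58, - 28, - 21, 51, 61,79 ] 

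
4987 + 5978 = 10965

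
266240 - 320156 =  -  53916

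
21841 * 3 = 65523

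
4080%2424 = 1656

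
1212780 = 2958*410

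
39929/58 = 688 + 25/58 = 688.43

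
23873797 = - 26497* (-901 )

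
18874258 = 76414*247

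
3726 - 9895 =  - 6169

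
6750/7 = 6750/7 = 964.29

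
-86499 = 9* ( - 9611)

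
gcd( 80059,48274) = 1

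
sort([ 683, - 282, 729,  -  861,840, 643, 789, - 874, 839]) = [ - 874,-861, - 282  ,  643, 683, 729, 789, 839, 840]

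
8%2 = 0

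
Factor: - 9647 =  - 11^1 * 877^1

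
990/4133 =990/4133 = 0.24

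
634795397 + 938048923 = 1572844320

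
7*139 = 973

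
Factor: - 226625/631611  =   - 3^( - 3) * 5^3*7^2 * 37^1*149^ ( - 1)*157^( - 1 ) 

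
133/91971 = 133/91971 = 0.00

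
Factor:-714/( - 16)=357/8  =  2^( - 3)*3^1 * 7^1*17^1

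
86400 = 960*90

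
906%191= 142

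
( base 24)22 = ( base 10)50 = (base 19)2C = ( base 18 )2e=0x32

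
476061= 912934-436873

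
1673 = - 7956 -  - 9629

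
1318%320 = 38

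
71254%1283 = 689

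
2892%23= 17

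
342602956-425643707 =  - 83040751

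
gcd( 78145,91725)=5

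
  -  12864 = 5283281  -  5296145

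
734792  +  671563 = 1406355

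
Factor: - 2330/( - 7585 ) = 2^1 *37^( - 1)*41^( - 1)* 233^1 = 466/1517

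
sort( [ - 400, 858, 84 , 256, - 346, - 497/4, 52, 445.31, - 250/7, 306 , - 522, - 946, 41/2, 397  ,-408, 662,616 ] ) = [-946, - 522, - 408, - 400, - 346, - 497/4, - 250/7 , 41/2, 52, 84, 256, 306, 397,445.31, 616,662,858 ] 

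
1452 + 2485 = 3937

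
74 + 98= 172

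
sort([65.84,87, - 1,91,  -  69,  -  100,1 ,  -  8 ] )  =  [ -100, -69, -8, - 1, 1, 65.84, 87,  91]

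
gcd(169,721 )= 1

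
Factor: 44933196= 2^2*3^1*7^2*11^1*6947^1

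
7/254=7/254=0.03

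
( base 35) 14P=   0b10101101110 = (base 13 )82C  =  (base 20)39a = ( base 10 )1390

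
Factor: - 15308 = -2^2*43^1 * 89^1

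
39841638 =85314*467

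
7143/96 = 2381/32  =  74.41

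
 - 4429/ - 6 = 4429/6  =  738.17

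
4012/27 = 148+ 16/27=148.59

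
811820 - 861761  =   - 49941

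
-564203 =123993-688196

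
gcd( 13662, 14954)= 2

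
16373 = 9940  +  6433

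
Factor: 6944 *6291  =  2^5*3^3*7^1*31^1 * 233^1 =43684704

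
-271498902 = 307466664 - 578965566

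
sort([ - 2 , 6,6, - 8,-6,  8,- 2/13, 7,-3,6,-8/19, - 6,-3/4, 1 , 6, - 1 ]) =[ -8, - 6, - 6, - 3, - 2 ,-1, - 3/4, - 8/19,- 2/13, 1, 6,6,  6 , 6,7,8 ]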